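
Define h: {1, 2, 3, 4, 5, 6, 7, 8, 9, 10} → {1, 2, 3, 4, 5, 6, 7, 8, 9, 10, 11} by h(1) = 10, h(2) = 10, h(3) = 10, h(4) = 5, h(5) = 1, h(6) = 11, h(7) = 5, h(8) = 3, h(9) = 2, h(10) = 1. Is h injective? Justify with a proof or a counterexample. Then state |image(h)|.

6

h(1) = 10 = h(2) with 1 ≠ 2, so h is not injective.
The image of h is {1, 2, 3, 5, 10, 11}, which has 6 elements.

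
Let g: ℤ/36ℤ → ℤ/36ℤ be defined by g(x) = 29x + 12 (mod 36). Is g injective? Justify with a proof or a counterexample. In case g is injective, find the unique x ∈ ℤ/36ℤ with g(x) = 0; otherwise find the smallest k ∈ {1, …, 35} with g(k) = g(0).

12

If g(a) = g(b), then 29a ≡ 29b (mod 36). Because gcd(29, 36) = 1, we may cancel 29 to get a ≡ b (mod 36).
So g is injective.
We now compute 29⁻¹ mod 36 explicitly. Euclid's algorithm: 36 = 1·29 + 7, 29 = 4·7 + 1; back-substituting gives 1 = 5·29 − 4·36, so 29⁻¹ ≡ 5 (mod 36).
Since g is injective, we compute g⁻¹(0): solve 29x + 12 ≡ 0 (mod 36), i.e. 29x ≡ 24 (mod 36).
Multiplying by 29⁻¹ = 5 gives x ≡ 5·24 = 120 = 3·36 + 12 ≡ 12 (mod 36).
Check: g(12) = 29·12 + 12 = 360 = 10·36 + 0 ≡ 0 (mod 36).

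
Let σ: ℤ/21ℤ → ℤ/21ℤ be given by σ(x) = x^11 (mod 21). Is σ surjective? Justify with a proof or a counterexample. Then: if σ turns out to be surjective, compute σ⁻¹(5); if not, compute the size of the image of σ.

Computing x^11 mod 21 for each x (by repeated squaring, reducing mod 21 at every step), the values σ(0), σ(1), …, σ(20) are: 0, 1, 11, 12, 16, 17, 6, 7, 8, 18, 19, 2, 3, 13, 14, 15, 4, 5, 9, 10, 20.
Every element of ℤ/21ℤ appears exactly once in this list, so σ is a bijection, and in particular surjective.
Since σ is surjective, we read off the preimage of 5 from the same table: σ(17) = 5, so σ⁻¹(5) = 17.

17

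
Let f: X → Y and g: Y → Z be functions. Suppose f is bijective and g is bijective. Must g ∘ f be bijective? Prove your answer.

Injectivity: if g(f(a)) = g(f(b)) then f(a) = f(b) (g injective) so a = b (f injective).
Surjectivity: for c ∈ Z pick b with g(b) = c, then a with f(a) = b; then (g ∘ f)(a) = c.
Therefore g ∘ f is bijective.

bijective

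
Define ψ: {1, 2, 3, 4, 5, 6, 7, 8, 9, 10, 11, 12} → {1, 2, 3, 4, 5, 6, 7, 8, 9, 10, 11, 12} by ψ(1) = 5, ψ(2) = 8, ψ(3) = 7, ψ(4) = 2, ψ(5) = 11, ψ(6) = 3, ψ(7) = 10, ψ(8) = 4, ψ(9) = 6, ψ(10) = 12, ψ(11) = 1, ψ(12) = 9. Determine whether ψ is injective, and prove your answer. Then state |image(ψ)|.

The values ψ(1), …, ψ(12) are 5, 8, 7, 2, 11, 3, 10, 4, 6, 12, 1, 9 — all distinct.
So ψ(a) = ψ(b) only when a = b, and ψ is injective.
The image of ψ is {1, 2, 3, 4, 5, 6, 7, 8, 9, 10, 11, 12}, which has 12 elements.

12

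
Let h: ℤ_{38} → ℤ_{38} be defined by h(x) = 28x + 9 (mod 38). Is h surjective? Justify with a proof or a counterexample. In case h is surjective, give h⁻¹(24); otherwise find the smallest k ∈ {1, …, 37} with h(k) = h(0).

Since gcd(28, 38) = 2, we have 28x ≡ 0 (mod 2) for all x, so h(x) ≡ 1 (mod 2).
But 0 ≢ 1 (mod 2), so 0 ∈ ℤ_{38} has no preimage. Thus h is not surjective.
Since h is not surjective, we find the least positive k with h(k) = h(0): this means 28k ≡ 0 (mod 38), i.e. 38 ∣ 28k. Since gcd(28, 38) = 2, dividing through by 2 this holds exactly when 19 ∣ 14k, and as gcd(14, 19) = 1, exactly when 19 ∣ k.
The smallest positive such k is 19.

19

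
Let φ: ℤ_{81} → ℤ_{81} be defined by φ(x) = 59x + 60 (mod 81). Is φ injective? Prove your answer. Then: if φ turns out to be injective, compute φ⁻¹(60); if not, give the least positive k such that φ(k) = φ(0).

Recall: φ is injective if φ(x_1) = φ(x_2) implies x_1 = x_2.
Suppose φ(x_1) = φ(x_2) in ℤ_{81}. Then 59x_1 + 60 ≡ 59x_2 + 60 (mod 81), hence 59(x_1 − x_2) ≡ 0 (mod 81).
Since gcd(59, 81) = 1, 59 is invertible modulo 81, thus x_1 − x_2 ≡ 0 (mod 81), i.e. x_1 = x_2.
So φ is injective.
We now compute 59⁻¹ mod 81 explicitly. Euclid's algorithm: 81 = 1·59 + 22, 59 = 2·22 + 15, 22 = 1·15 + 7, 15 = 2·7 + 1; back-substituting gives 1 = 11·59 − 8·81, so 59⁻¹ ≡ 11 (mod 81).
Since φ is injective, we find φ⁻¹(60): we need 59x ≡ 60 − 60 ≡ 0 (mod 81). Using 59⁻¹ = 11: x ≡ 11·0 = 0, so x = 0.
Check: φ(0) = 59·0 + 60 = 60 ≡ 60 (mod 81).

0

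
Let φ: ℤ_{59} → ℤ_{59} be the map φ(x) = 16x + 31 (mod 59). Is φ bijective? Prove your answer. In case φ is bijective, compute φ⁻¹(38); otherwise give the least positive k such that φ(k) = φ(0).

Recall that φ is injective if φ(s) = φ(t) implies s = t.
Suppose φ(s) = φ(t) in ℤ_{59}. Then 16s + 31 ≡ 16t + 31 (mod 59), so 16(s − t) ≡ 0 (mod 59).
Since gcd(16, 59) = 1, 16 is invertible modulo 59, so s − t ≡ 0 (mod 59), i.e. s = t.
We now compute 16⁻¹ mod 59 explicitly. Euclid's algorithm: 59 = 3·16 + 11, 16 = 1·11 + 5, 11 = 2·5 + 1; back-substituting gives 1 = 48·16 − 13·59, so 16⁻¹ ≡ 48 (mod 59).
For any y ∈ ℤ_{59}, x = 48(y − 31) mod 59 satisfies φ(x) = 16·48(y − 31) + 31 ≡ y (since 16·48 ≡ 1 mod 59). So every y has a preimage.
So φ is bijective.
Since φ is bijective, we compute φ⁻¹(38): solve 16x + 31 ≡ 38 (mod 59), i.e. 16x ≡ 7 (mod 59).
Multiplying by 16⁻¹ = 48 gives x ≡ 48·7 = 336 = 5·59 + 41 ≡ 41 (mod 59).
Check: φ(41) = 16·41 + 31 = 687 = 11·59 + 38 ≡ 38 (mod 59).

41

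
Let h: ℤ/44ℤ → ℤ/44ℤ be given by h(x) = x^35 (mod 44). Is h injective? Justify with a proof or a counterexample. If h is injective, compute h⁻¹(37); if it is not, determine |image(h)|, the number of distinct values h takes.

h(1) = 1^35 = 1.
h(5): Repeated squaring mod 44: 5^1 ≡ 5, 5^2 ≡ 5² = 25, 5^4 ≡ 25² = 625 ≡ 9, 5^8 ≡ 9² = 81 ≡ 37, 5^16 ≡ 37² = 1369 ≡ 5, 5^32 ≡ 5² = 25. Since 35 = 32 + 2 + 1, 5^35 ≡ 25·25·5: 25·25 = 625 ≡ 9, then 9·5 = 45 ≡ 1. So 5^35 ≡ 1 (mod 44).
So h(1) = h(5) = 1 while 1 ≠ 5, thus h is not injective.
Since h is not injective, we determine |image(h)|. Computing x^35 mod 44 for each x (by repeated squaring, reducing mod 44 at every step), the values h(0), h(1), …, h(43) are: 0, 1, 32, 23, 12, 1, 32, 43, 32, 1, 32, 11, 12, 21, 12, 23, 12, 21, 32, 43, 12, 21, 0, 23, 32, 1, 12, 23, 32, 21, 32, 23, 32, 33, 12, 43, 12, 1, 12, 43, 32, 21, 12, 43.
The distinct values are {0, 1, 11, 12, 21, 23, 32, 33, 43}; there are 9 of them.

9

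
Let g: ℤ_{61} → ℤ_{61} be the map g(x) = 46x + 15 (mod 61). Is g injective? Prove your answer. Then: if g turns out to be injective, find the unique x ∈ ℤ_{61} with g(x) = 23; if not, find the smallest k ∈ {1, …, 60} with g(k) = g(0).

Recall that injectivity means: for all x_1, x_2 in the domain, g(x_1) = g(x_2) implies x_1 = x_2.
If g(x_1) = g(x_2), then 46x_1 ≡ 46x_2 (mod 61). Because gcd(46, 61) = 1, we may cancel 46 to get x_1 ≡ x_2 (mod 61).
Therefore g is injective.
We now compute 46⁻¹ mod 61 explicitly. Euclid's algorithm: 61 = 1·46 + 15, 46 = 3·15 + 1; back-substituting gives 1 = 4·46 − 3·61, so 46⁻¹ ≡ 4 (mod 61).
Since g is injective, we find g⁻¹(23): we need 46x ≡ 23 − 15 ≡ 8 (mod 61). Using 46⁻¹ = 4: x ≡ 4·8 = 32, so x = 32.
Check: g(32) = 46·32 + 15 = 1487 = 24·61 + 23 ≡ 23 (mod 61).

32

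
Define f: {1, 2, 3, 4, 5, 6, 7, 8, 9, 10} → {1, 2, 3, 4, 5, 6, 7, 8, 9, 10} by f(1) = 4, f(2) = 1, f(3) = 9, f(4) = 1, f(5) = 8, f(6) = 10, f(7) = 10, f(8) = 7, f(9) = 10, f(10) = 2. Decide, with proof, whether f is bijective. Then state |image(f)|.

f(2) = 1 = f(4) with 2 ≠ 4, so f is not injective, hence not bijective.
The image of f is {1, 2, 4, 7, 8, 9, 10}, which has 7 elements.

7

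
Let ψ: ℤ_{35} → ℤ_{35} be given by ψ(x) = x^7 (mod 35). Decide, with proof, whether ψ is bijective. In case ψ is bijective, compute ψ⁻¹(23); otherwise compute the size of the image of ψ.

Computing x^7 mod 35 for each x (by repeated squaring, reducing mod 35 at every step), the values ψ(0), ψ(1), …, ψ(34) are: 0, 1, 23, 17, 4, 5, 6, 28, 22, 9, 10, 11, 33, 27, 14, 15, 16, 3, 32, 19, 20, 21, 8, 2, 24, 25, 26, 13, 7, 29, 30, 31, 18, 12, 34.
Every element of ℤ_{35} appears exactly once in this list, so ψ is a bijection, and in particular bijective.
Since ψ is bijective, we read off the preimage of 23 from the same table: ψ(2) = 23, so ψ⁻¹(23) = 2.

2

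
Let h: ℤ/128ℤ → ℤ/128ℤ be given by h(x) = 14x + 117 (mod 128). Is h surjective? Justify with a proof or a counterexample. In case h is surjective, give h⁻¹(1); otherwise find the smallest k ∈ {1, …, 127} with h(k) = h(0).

By definition, surjectivity means every element of the codomain has a preimage under h.
Since gcd(14, 128) = 2, we have 14x ≡ 0 (mod 2) for all x, so h(x) ≡ 1 (mod 2).
But 0 ≢ 1 (mod 2), so 0 ∈ ℤ/128ℤ has no preimage. Therefore h is not surjective.
Since h is not surjective, we find the least positive k with h(k) = h(0): this means 14k ≡ 0 (mod 128), i.e. 128 ∣ 14k. Since gcd(14, 128) = 2, dividing through by 2 this holds exactly when 64 ∣ 7k, and as gcd(7, 64) = 1, exactly when 64 ∣ k.
The smallest positive such k is 64.

64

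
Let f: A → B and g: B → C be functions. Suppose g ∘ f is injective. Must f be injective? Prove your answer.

injective

Suppose f(s) = f(t). Applying g: (g ∘ f)(s) = (g ∘ f)(t). Since g ∘ f is injective, s = t. So f is injective.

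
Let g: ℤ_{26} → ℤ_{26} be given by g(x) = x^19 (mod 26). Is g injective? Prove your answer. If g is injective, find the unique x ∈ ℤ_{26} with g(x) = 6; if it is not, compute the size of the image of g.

20

Computing x^19 mod 26 for each x (by repeated squaring, reducing mod 26 at every step), the values g(0), g(1), …, g(25) are: 0, 1, 24, 3, 4, 21, 20, 19, 18, 9, 10, 15, 12, 13, 14, 11, 16, 17, 8, 7, 6, 5, 22, 23, 2, 25.
Every element of ℤ_{26} appears exactly once in this list, so g is a bijection, and in particular injective.
Since g is injective, we read off the preimage of 6 from the same table: g(20) = 6, so g⁻¹(6) = 20.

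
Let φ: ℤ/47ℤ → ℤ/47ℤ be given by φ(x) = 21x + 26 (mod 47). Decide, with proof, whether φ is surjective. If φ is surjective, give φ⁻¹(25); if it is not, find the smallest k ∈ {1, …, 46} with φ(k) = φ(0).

38

Since gcd(21, 47) = 1, 21 is invertible modulo 47. Euclid's algorithm: 47 = 2·21 + 5, 21 = 4·5 + 1; back-substituting gives 1 = 9·21 − 4·47, so 21⁻¹ ≡ 9 (mod 47).
For any y ∈ ℤ/47ℤ, x = 9(y − 26) mod 47 satisfies φ(x) = 21·9(y − 26) + 26 ≡ y (since 21·9 ≡ 1 mod 47). So every y has a preimage.
Hence φ is surjective.
Since φ is surjective, we find φ⁻¹(25): we need 21x ≡ 25 − 26 ≡ 46 (mod 47). Using 21⁻¹ = 9: x ≡ 9·46 = 414 = 8·47 + 38, so x = 38.
Check: φ(38) = 21·38 + 26 = 824 = 17·47 + 25 ≡ 25 (mod 47).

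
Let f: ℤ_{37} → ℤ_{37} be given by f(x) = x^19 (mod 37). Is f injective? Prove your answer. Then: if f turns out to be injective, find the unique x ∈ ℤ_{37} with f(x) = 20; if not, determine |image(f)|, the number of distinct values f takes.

Since 37 is prime, the nonzero elements of ℤ_{37} form a cyclic group of order 36.
As gcd(19, 36) = 1, raising to the 19th power is a bijection on this group: if u^19 ≡ v^19 then (uv^{−1})^19 = 1, and the only element of order dividing gcd(19, 36) = 1 is 1, so u = v.
With f(0) = 0 this makes f injective on all of ℤ_{37}, hence bijective (finite equal-size domain and codomain). In particular f is injective.
Since f is injective, we find the preimage of 20. The inverse of x ↦ x^19 on (ℤ_{37})^× is x ↦ x^19, because 19·19 = 361 = 10·36 + 1 ≡ 1 (mod 36) and x^{36} = 1 for x ≠ 0 (Fermat). So f⁻¹(20) = 20^19 mod 37.
Repeated squaring mod 37: 20^1 ≡ 20, 20^2 ≡ 20² = 400 ≡ 30, 20^4 ≡ 30² = 900 ≡ 12, 20^8 ≡ 12² = 144 ≡ 33, 20^16 ≡ 33² = 1089 ≡ 16. Since 19 = 16 + 2 + 1, 20^19 ≡ 16·30·20: 16·30 = 480 ≡ 36, then 36·20 = 720 ≡ 17. So 20^19 ≡ 17 (mod 37).
Hence f⁻¹(20) = 17.

17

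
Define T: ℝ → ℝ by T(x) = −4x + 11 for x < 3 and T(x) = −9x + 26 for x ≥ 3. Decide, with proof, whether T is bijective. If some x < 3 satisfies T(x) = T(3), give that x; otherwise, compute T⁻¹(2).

9/4

Both pieces are strictly decreasing (slopes −4 and −9), so each is injective on its own interval.
The left piece maps (−∞, 3) onto (−1, ∞); the right piece maps [3, ∞) onto (−∞, −1].
Since −1 = −1, the images partition ℝ: T is injective and surjective, hence bijective.
Because the two images are disjoint, no x < 3 has T(x) = T(3), so we compute T⁻¹(2): 2 lies in (−1, ∞), so solve −4x + 11 = 2: x = (2 − 11)/(−4) = 9/4.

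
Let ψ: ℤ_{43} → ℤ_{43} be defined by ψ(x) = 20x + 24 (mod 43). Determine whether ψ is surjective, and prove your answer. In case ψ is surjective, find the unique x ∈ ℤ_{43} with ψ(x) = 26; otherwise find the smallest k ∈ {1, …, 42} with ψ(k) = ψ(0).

13

Since gcd(20, 43) = 1, 20 is invertible modulo 43. Euclid's algorithm: 43 = 2·20 + 3, 20 = 6·3 + 2, 3 = 1·2 + 1; back-substituting gives 1 = 28·20 − 13·43, so 20⁻¹ ≡ 28 (mod 43).
For any y ∈ ℤ_{43}, x = 28(y − 24) mod 43 satisfies ψ(x) = 20·28(y − 24) + 24 ≡ y (since 20·28 ≡ 1 mod 43). So every y has a preimage.
Therefore ψ is surjective.
Since ψ is surjective, we find ψ⁻¹(26): we need 20x ≡ 26 − 24 ≡ 2 (mod 43). Using 20⁻¹ = 28: x ≡ 28·2 = 56 = 1·43 + 13, so x = 13.
Check: ψ(13) = 20·13 + 24 = 284 = 6·43 + 26 ≡ 26 (mod 43).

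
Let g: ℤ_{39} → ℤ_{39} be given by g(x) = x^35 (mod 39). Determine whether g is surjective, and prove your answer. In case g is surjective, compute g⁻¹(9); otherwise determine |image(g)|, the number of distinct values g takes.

Computing x^35 mod 39 for each x (by repeated squaring, reducing mod 39 at every step), the values g(0), g(1), …, g(38) are: 0, 1, 20, 9, 10, 8, 24, 28, 5, 3, 4, 32, 12, 13, 14, 33, 22, 23, 21, 37, 2, 18, 16, 17, 6, 25, 26, 27, 7, 35, 36, 34, 11, 15, 31, 29, 30, 19, 38.
Every element of ℤ_{39} appears exactly once in this list, so g is a bijection, and in particular surjective.
Since g is surjective, we read off the preimage of 9 from the same table: g(3) = 9, so g⁻¹(9) = 3.

3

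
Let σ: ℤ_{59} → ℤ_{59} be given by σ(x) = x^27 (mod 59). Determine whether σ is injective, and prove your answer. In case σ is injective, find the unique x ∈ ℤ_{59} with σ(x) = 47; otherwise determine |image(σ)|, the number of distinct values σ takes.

Since 59 is prime, the nonzero elements of ℤ_{59} form a cyclic group of order 58.
As gcd(27, 58) = 1, raising to the 27th power is a bijection on this group: if s^27 ≡ t^27 then (st^{−1})^27 = 1, and the only element of order dividing gcd(27, 58) = 1 is 1, so s = t.
With σ(0) = 0 this makes σ injective on all of ℤ_{59}, hence bijective (finite equal-size domain and codomain). In particular σ is injective.
Since σ is injective, we find the preimage of 47. The inverse of x ↦ x^27 on (ℤ_{59})^× is x ↦ x^43, because 27·43 = 1161 = 20·58 + 1 ≡ 1 (mod 58) and x^{58} = 1 for x ≠ 0 (Fermat). So σ⁻¹(47) = 47^43 mod 59.
Repeated squaring mod 59: 47^1 ≡ 47, 47^2 ≡ 47² = 2209 ≡ 26, 47^4 ≡ 26² = 676 ≡ 27, 47^8 ≡ 27² = 729 ≡ 21, 47^16 ≡ 21² = 441 ≡ 28, 47^32 ≡ 28² = 784 ≡ 17. Since 43 = 32 + 8 + 2 + 1, 47^43 ≡ 17·21·26·47: 17·21 = 357 ≡ 3, then 3·26 = 78 ≡ 19, then 19·47 = 893 ≡ 8. So 47^43 ≡ 8 (mod 59).
Hence σ⁻¹(47) = 8.

8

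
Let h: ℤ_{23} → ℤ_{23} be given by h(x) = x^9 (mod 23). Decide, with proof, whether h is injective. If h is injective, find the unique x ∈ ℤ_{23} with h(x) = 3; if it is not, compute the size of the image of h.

13

Since 23 is prime, the nonzero elements of ℤ_{23} form a cyclic group of order 22.
As gcd(9, 22) = 1, raising to the 9th power is a bijection on this group: if s^9 ≡ t^9 then (st^{−1})^9 = 1, and the only element of order dividing gcd(9, 22) = 1 is 1, so s = t.
With h(0) = 0 this makes h injective on all of ℤ_{23}, hence bijective (finite equal-size domain and codomain). In particular h is injective.
Since h is injective, we find the preimage of 3. The inverse of x ↦ x^9 on (ℤ_{23})^× is x ↦ x^5, because 9·5 = 45 = 2·22 + 1 ≡ 1 (mod 22) and x^{22} = 1 for x ≠ 0 (Fermat). So h⁻¹(3) = 3^5 mod 23.
Repeated squaring mod 23: 3^1 ≡ 3, 3^2 ≡ 3² = 9, 3^4 ≡ 9² = 81 ≡ 12. Since 5 = 4 + 1, 3^5 ≡ 12·3: 12·3 = 36 ≡ 13. So 3^5 ≡ 13 (mod 23).
Hence h⁻¹(3) = 13.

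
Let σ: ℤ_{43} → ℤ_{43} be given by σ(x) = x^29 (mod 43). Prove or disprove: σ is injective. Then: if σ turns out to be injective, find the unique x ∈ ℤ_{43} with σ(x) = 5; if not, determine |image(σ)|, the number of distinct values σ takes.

30

Since 43 is prime, the nonzero elements of ℤ_{43} form a cyclic group of order 42.
As gcd(29, 42) = 1, raising to the 29th power is a bijection on this group: if u^29 ≡ v^29 then (uv^{−1})^29 = 1, and the only element of order dividing gcd(29, 42) = 1 is 1, so u = v.
With σ(0) = 0 this makes σ injective on all of ℤ_{43}, hence bijective (finite equal-size domain and codomain). In particular σ is injective.
Since σ is injective, we find the preimage of 5. The inverse of x ↦ x^29 on (ℤ_{43})^× is x ↦ x^29, because 29·29 = 841 = 20·42 + 1 ≡ 1 (mod 42) and x^{42} = 1 for x ≠ 0 (Fermat). So σ⁻¹(5) = 5^29 mod 43.
Repeated squaring mod 43: 5^1 ≡ 5, 5^2 ≡ 5² = 25, 5^4 ≡ 25² = 625 ≡ 23, 5^8 ≡ 23² = 529 ≡ 13, 5^16 ≡ 13² = 169 ≡ 40. Since 29 = 16 + 8 + 4 + 1, 5^29 ≡ 40·13·23·5: 40·13 = 520 ≡ 4, then 4·23 = 92 ≡ 6, then 6·5 = 30. So 5^29 ≡ 30 (mod 43).
Hence σ⁻¹(5) = 30.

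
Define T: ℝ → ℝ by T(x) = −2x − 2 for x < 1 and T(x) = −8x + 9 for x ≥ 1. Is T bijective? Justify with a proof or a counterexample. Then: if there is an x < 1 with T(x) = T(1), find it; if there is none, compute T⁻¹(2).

-3/2

Both pieces are strictly decreasing (slopes −2 and −8), so each is injective on its own interval.
The left piece maps (−∞, 1) onto (−4, ∞); the right piece maps [1, ∞) onto (−∞, 1].
These images overlap. In particular T(1) = 1 (right piece), and solving −2x − 2 = 1 on the left piece gives x = −3/2 < 1.
So T(−3/2) = T(1) with −3/2 ≠ 1, and T is not injective, hence not bijective. This x = −3/2 is the requested value below 1.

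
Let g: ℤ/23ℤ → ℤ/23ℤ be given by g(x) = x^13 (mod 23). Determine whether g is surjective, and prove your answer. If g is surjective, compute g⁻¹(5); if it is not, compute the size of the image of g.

Since 23 is prime, the nonzero elements of ℤ/23ℤ form a cyclic group of order 22.
As gcd(13, 22) = 1, raising to the 13th power is a bijection on this group: if x_1^13 ≡ x_2^13 then (x_1x_2^{−1})^13 = 1, and the only element of order dividing gcd(13, 22) = 1 is 1, so x_1 = x_2.
With g(0) = 0 this makes g injective on all of ℤ/23ℤ, hence bijective (finite equal-size domain and codomain). In particular g is surjective.
Since g is surjective, we find the preimage of 5. The inverse of x ↦ x^13 on (ℤ/23ℤ)^× is x ↦ x^17, because 13·17 = 221 = 10·22 + 1 ≡ 1 (mod 22) and x^{22} = 1 for x ≠ 0 (Fermat). So g⁻¹(5) = 5^17 mod 23.
Repeated squaring mod 23: 5^1 ≡ 5, 5^2 ≡ 5² = 25 ≡ 2, 5^4 ≡ 2² = 4, 5^8 ≡ 4² = 16, 5^16 ≡ 16² = 256 ≡ 3. Since 17 = 16 + 1, 5^17 ≡ 3·5: 3·5 = 15. So 5^17 ≡ 15 (mod 23).
Hence g⁻¹(5) = 15.

15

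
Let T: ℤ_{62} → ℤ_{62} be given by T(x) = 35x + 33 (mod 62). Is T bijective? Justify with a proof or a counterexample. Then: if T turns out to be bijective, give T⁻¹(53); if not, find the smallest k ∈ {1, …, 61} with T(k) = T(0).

36

Suppose T(s) = T(t) in ℤ_{62}. Then 35s + 33 ≡ 35t + 33 (mod 62), hence 35(s − t) ≡ 0 (mod 62).
Since gcd(35, 62) = 1, 35 is invertible modulo 62, thus s − t ≡ 0 (mod 62), i.e. s = t.
We now compute 35⁻¹ mod 62 explicitly. Euclid's algorithm: 62 = 1·35 + 27, 35 = 1·27 + 8, 27 = 3·8 + 3, 8 = 2·3 + 2, 3 = 1·2 + 1; back-substituting gives 1 = 39·35 − 22·62, so 35⁻¹ ≡ 39 (mod 62).
Then y ↦ 39(y − 33) is a two-sided inverse to T, so every y ∈ ℤ_{62} has a preimage.
So T is bijective.
Since T is bijective, we find T⁻¹(53): we need 35x ≡ 53 − 33 ≡ 20 (mod 62). Using 35⁻¹ = 39: x ≡ 39·20 = 780 = 12·62 + 36, so x = 36.
Check: T(36) = 35·36 + 33 = 1293 = 20·62 + 53 ≡ 53 (mod 62).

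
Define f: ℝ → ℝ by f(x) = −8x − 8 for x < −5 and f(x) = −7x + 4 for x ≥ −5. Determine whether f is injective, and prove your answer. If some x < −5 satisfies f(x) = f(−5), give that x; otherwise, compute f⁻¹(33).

-47/8

Both pieces are strictly decreasing (slopes −8 and −7), so each is injective on its own interval.
The left piece maps (−∞, −5) onto (32, ∞); the right piece maps [−5, ∞) onto (−∞, 39].
These images overlap. In particular f(−5) = 39 (right piece), and solving −8x − 8 = 39 on the left piece gives x = −47/8 < −5.
So f(−47/8) = f(−5) with −47/8 ≠ −5, and f is not injective. This x = −47/8 is the requested value below −5.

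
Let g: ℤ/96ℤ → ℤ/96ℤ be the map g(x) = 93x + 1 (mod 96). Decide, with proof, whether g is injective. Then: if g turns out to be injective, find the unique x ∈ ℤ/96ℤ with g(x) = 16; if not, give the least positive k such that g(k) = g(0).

We have gcd(93, 96) = 3 > 1. Taking x_1 = 0 and x_2 = 32: g(0) = 1 and g(32) = 93·32 + 1 = 2977 ≡ 1 (mod 96).
So g(0) = g(32) while 0 ≠ 32, hence g is not injective.
Since g is not injective, we find the least positive k with g(k) = g(0): this means 93k ≡ 0 (mod 96), i.e. 96 ∣ 93k. Since gcd(93, 96) = 3, dividing through by 3 this holds exactly when 32 ∣ 31k, and as gcd(31, 32) = 1, exactly when 32 ∣ k.
The smallest positive such k is 32.

32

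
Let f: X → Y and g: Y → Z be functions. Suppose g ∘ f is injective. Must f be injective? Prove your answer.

injective

Suppose f(a) = f(b). Applying g: (g ∘ f)(a) = (g ∘ f)(b). Since g ∘ f is injective, a = b. Thus f is injective.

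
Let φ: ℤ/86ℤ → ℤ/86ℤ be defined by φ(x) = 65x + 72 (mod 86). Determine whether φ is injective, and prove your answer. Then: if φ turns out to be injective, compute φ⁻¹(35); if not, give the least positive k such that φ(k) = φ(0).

Recall that φ is injective if φ(u) = φ(v) implies u = v.
If φ(u) = φ(v), then 65u ≡ 65v (mod 86). Because gcd(65, 86) = 1, we may cancel 65 to get u ≡ v (mod 86).
So φ is injective.
We now compute 65⁻¹ mod 86 explicitly. Euclid's algorithm: 86 = 1·65 + 21, 65 = 3·21 + 2, 21 = 10·2 + 1; back-substituting gives 1 = 45·65 − 34·86, so 65⁻¹ ≡ 45 (mod 86).
Since φ is injective, we compute φ⁻¹(35): solve 65x + 72 ≡ 35 (mod 86), i.e. 65x ≡ 49 (mod 86).
Multiplying by 65⁻¹ = 45 gives x ≡ 45·49 = 2205 = 25·86 + 55 ≡ 55 (mod 86).
Check: φ(55) = 65·55 + 72 = 3647 = 42·86 + 35 ≡ 35 (mod 86).

55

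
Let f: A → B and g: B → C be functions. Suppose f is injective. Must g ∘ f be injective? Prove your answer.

No. Take A = B = C = {1, 2}, f = identity (injective), and g(x) = 1 for every x.
Then (g ∘ f)(1) = 1 = (g ∘ f)(2) with 1 ≠ 2, so g ∘ f is not injective.

not injective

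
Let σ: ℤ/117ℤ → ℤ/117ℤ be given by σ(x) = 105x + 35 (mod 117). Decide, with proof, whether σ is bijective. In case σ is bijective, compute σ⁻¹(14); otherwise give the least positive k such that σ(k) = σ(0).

By definition, injectivity means: for all s, t in the domain, σ(s) = σ(t) implies s = t.
We have gcd(105, 117) = 3 > 1. Taking s = 0 and t = 39: σ(0) = 35 and σ(39) = 105·39 + 35 = 4130 ≡ 35 (mod 117).
So σ(0) = σ(39) while 0 ≠ 39, thus σ is not injective, hence not bijective.
Since σ is not bijective, we find the least positive k with σ(k) = σ(0): this means 105k ≡ 0 (mod 117), i.e. 117 ∣ 105k. Since gcd(105, 117) = 3, dividing through by 3 this holds exactly when 39 ∣ 35k, and as gcd(35, 39) = 1, exactly when 39 ∣ k.
The smallest positive such k is 39.

39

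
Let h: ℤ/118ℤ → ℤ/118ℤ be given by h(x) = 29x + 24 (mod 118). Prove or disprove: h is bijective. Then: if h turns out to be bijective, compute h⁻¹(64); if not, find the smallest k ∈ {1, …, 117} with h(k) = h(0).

38

Recall: h is injective if h(u) = h(v) implies u = v.
Suppose h(u) = h(v) in ℤ/118ℤ. Then 29u + 24 ≡ 29v + 24 (mod 118), thus 29(u − v) ≡ 0 (mod 118).
Since gcd(29, 118) = 1, 29 is invertible modulo 118, therefore u − v ≡ 0 (mod 118), i.e. u = v.
We now compute 29⁻¹ mod 118 explicitly. Euclid's algorithm: 118 = 4·29 + 2, 29 = 14·2 + 1; back-substituting gives 1 = 57·29 − 14·118, so 29⁻¹ ≡ 57 (mod 118).
Then y ↦ 57(y − 24) is a two-sided inverse to h, so every y ∈ ℤ/118ℤ has a preimage.
Hence h is bijective.
Since h is bijective, we compute h⁻¹(64): solve 29x + 24 ≡ 64 (mod 118), i.e. 29x ≡ 40 (mod 118).
Multiplying by 29⁻¹ = 57 gives x ≡ 57·40 = 2280 = 19·118 + 38 ≡ 38 (mod 118).
Check: h(38) = 29·38 + 24 = 1126 = 9·118 + 64 ≡ 64 (mod 118).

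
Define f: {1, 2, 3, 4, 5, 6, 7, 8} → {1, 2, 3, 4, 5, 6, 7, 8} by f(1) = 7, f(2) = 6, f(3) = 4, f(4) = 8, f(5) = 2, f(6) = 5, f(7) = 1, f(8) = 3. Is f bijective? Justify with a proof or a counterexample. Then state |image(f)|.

8

The values 7, 6, 4, 8, 2, 5, 1, 3 are a permutation of {1, 2, 3, 4, 5, 6, 7, 8}: each element appears exactly once.
So f is injective and surjective, hence bijective.
The image of f is {1, 2, 3, 4, 5, 6, 7, 8}, which has 8 elements.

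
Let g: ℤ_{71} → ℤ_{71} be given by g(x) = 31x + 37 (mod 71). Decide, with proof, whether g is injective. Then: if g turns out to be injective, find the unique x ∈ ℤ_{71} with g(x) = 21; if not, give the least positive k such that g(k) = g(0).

43

If g(u) = g(v), then 31u ≡ 31v (mod 71). Because gcd(31, 71) = 1, we may cancel 31 to get u ≡ v (mod 71).
Thus g is injective.
We now compute 31⁻¹ mod 71 explicitly. Euclid's algorithm: 71 = 2·31 + 9, 31 = 3·9 + 4, 9 = 2·4 + 1; back-substituting gives 1 = 55·31 − 24·71, so 31⁻¹ ≡ 55 (mod 71).
Since g is injective, we find g⁻¹(21): we need 31x ≡ 21 − 37 ≡ 55 (mod 71). Using 31⁻¹ = 55: x ≡ 55·55 = 3025 = 42·71 + 43, so x = 43.
Check: g(43) = 31·43 + 37 = 1370 = 19·71 + 21 ≡ 21 (mod 71).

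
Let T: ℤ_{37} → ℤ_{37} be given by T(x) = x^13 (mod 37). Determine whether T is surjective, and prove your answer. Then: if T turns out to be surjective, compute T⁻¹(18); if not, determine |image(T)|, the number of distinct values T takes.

Since 37 is prime, the nonzero elements of ℤ_{37} form a cyclic group of order 36.
As gcd(13, 36) = 1, raising to the 13th power is a bijection on this group: if a^13 ≡ b^13 then (ab^{−1})^13 = 1, and the only element of order dividing gcd(13, 36) = 1 is 1, so a = b.
With T(0) = 0 this makes T injective on all of ℤ_{37}, hence bijective (finite equal-size domain and codomain). In particular T is surjective.
Since T is surjective, we find the preimage of 18. The inverse of x ↦ x^13 on (ℤ_{37})^× is x ↦ x^25, because 13·25 = 325 = 9·36 + 1 ≡ 1 (mod 36) and x^{36} = 1 for x ≠ 0 (Fermat). So T⁻¹(18) = 18^25 mod 37.
Repeated squaring mod 37: 18^1 ≡ 18, 18^2 ≡ 18² = 324 ≡ 28, 18^4 ≡ 28² = 784 ≡ 7, 18^8 ≡ 7² = 49 ≡ 12, 18^16 ≡ 12² = 144 ≡ 33. Since 25 = 16 + 8 + 1, 18^25 ≡ 33·12·18: 33·12 = 396 ≡ 26, then 26·18 = 468 ≡ 24. So 18^25 ≡ 24 (mod 37).
Hence T⁻¹(18) = 24.

24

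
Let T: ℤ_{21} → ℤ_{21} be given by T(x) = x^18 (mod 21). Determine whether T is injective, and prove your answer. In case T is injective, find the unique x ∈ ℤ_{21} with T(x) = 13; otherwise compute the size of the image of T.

T(1) = 1^18 = 1.
T(2): Repeated squaring mod 21: 2^1 ≡ 2, 2^2 ≡ 2² = 4, 2^4 ≡ 4² = 16, 2^8 ≡ 16² = 256 ≡ 4, 2^16 ≡ 4² = 16. Since 18 = 16 + 2, 2^18 ≡ 16·4: 16·4 = 64 ≡ 1. So 2^18 ≡ 1 (mod 21).
So T(1) = T(2) = 1 while 1 ≠ 2, so T is not injective.
Since T is not injective, we determine |image(T)|. Computing x^18 mod 21 for each x (by repeated squaring, reducing mod 21 at every step), the values T(0), T(1), …, T(20) are: 0, 1, 1, 15, 1, 1, 15, 7, 1, 15, 1, 1, 15, 1, 7, 15, 1, 1, 15, 1, 1.
The distinct values are {0, 1, 7, 15}; there are 4 of them.

4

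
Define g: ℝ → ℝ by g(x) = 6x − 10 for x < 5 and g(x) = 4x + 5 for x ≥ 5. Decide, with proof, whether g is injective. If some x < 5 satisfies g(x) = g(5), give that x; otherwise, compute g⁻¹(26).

21/4

Both pieces are strictly increasing (slopes 6 and 4), so each is injective on its own interval.
The left piece maps (−∞, 5) onto (−∞, 20); the right piece maps [5, ∞) onto [25, ∞).
These images are disjoint, so no value is attained by both pieces. Therefore g is injective.
Because the two images are disjoint, no x < 5 has g(x) = g(5), so we compute g⁻¹(26): 26 lies in [25, ∞), so solve 4x + 5 = 26: x = (26 − 5)/4 = 21/4.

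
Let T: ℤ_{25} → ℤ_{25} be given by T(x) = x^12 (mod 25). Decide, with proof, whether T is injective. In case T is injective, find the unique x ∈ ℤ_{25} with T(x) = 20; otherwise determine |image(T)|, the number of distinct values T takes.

6

T(3): Repeated squaring mod 25: 3^1 ≡ 3, 3^2 ≡ 3² = 9, 3^4 ≡ 9² = 81 ≡ 6, 3^8 ≡ 6² = 36 ≡ 11. Since 12 = 8 + 4, 3^12 ≡ 11·6: 11·6 = 66 ≡ 16. So 3^12 ≡ 16 (mod 25).
T(4): Repeated squaring mod 25: 4^1 ≡ 4, 4^2 ≡ 4² = 16, 4^4 ≡ 16² = 256 ≡ 6, 4^8 ≡ 6² = 36 ≡ 11. Since 12 = 8 + 4, 4^12 ≡ 11·6: 11·6 = 66 ≡ 16. So 4^12 ≡ 16 (mod 25).
So T(3) = T(4) = 16 while 3 ≠ 4, hence T is not injective.
Since T is not injective, we determine |image(T)|. Computing x^12 mod 25 for each x (by repeated squaring, reducing mod 25 at every step), the values T(0), T(1), …, T(24) are: 0, 1, 21, 16, 16, 0, 11, 1, 11, 6, 0, 21, 6, 6, 21, 0, 6, 11, 1, 11, 0, 16, 16, 21, 1.
The distinct values are {0, 1, 6, 11, 16, 21}; there are 6 of them.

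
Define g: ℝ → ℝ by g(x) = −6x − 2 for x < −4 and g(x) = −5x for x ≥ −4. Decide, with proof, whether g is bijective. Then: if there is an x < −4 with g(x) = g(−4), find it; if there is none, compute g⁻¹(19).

Both pieces are strictly decreasing (slopes −6 and −5), so each is injective on its own interval.
The left piece maps (−∞, −4) onto (22, ∞); the right piece maps [−4, ∞) onto (−∞, 20].
The images leave a gap (22 has no preimage), so g is not surjective, hence not bijective.
Because the two images are disjoint, no x < −4 has g(x) = g(−4), so we compute g⁻¹(19): 19 lies in (−∞, 20], so solve −5x = 19: x = (19 − 0)/(−5) = −19/5.

-19/5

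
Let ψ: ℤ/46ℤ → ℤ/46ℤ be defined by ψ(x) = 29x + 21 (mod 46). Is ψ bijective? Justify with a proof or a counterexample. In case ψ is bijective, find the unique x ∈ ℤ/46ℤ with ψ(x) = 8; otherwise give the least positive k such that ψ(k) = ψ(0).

Recall that ψ is injective if ψ(x_1) = ψ(x_2) implies x_1 = x_2.
Suppose ψ(x_1) = ψ(x_2) in ℤ/46ℤ. Then 29x_1 + 21 ≡ 29x_2 + 21 (mod 46), thus 29(x_1 − x_2) ≡ 0 (mod 46).
Since gcd(29, 46) = 1, 29 is invertible modulo 46, thus x_1 − x_2 ≡ 0 (mod 46), i.e. x_1 = x_2.
We now compute 29⁻¹ mod 46 explicitly. Euclid's algorithm: 46 = 1·29 + 17, 29 = 1·17 + 12, 17 = 1·12 + 5, 12 = 2·5 + 2, 5 = 2·2 + 1; back-substituting gives 1 = 27·29 − 17·46, so 29⁻¹ ≡ 27 (mod 46).
Then y ↦ 27(y − 21) is a two-sided inverse to ψ, so every y ∈ ℤ/46ℤ has a preimage.
Thus ψ is bijective.
Since ψ is bijective, we find ψ⁻¹(8): we need 29x ≡ 8 − 21 ≡ 33 (mod 46). Using 29⁻¹ = 27: x ≡ 27·33 = 891 = 19·46 + 17, so x = 17.
Check: ψ(17) = 29·17 + 21 = 514 = 11·46 + 8 ≡ 8 (mod 46).

17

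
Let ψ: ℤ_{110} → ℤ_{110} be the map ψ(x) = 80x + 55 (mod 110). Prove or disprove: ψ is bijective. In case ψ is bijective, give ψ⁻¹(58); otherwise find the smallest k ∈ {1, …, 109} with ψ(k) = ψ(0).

By definition, ψ is injective if ψ(u) = ψ(v) implies u = v.
We have gcd(80, 110) = 10 > 1. Taking u = 0 and v = 11: ψ(0) = 55 and ψ(11) = 80·11 + 55 = 935 ≡ 55 (mod 110).
So ψ(0) = ψ(11) while 0 ≠ 11, therefore ψ is not injective, hence not bijective.
Since ψ is not bijective, we find the least positive k with ψ(k) = ψ(0): this means 80k ≡ 0 (mod 110), i.e. 110 ∣ 80k. Since gcd(80, 110) = 10, dividing through by 10 this holds exactly when 11 ∣ 8k, and as gcd(8, 11) = 1, exactly when 11 ∣ k.
The smallest positive such k is 11.

11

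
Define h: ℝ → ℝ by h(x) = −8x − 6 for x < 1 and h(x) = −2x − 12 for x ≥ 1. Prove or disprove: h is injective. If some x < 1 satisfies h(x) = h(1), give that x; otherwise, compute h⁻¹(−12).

Both pieces are strictly decreasing (slopes −8 and −2), so each is injective on its own interval.
The left piece maps (−∞, 1) onto (−14, ∞); the right piece maps [1, ∞) onto (−∞, −14].
These images are disjoint, so no value is attained by both pieces. Hence h is injective.
Because the two images are disjoint, no x < 1 has h(x) = h(1), so we compute h⁻¹(−12): −12 lies in (−14, ∞), so solve −8x − 6 = −12: x = (−12 + 6)/(−8) = 3/4.

3/4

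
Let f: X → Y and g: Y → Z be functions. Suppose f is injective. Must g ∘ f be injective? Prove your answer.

not injective

No. Take X = Y = Z = {0, 1, 2}, f = identity (injective), and g(x) = 0 for every x.
Then (g ∘ f)(0) = 0 = (g ∘ f)(2) with 0 ≠ 2, so g ∘ f is not injective.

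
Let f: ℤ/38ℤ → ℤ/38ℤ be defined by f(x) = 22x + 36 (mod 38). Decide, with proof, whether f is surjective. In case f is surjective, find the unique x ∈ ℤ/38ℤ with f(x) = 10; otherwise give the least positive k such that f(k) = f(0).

19

Recall: surjectivity means every element of the codomain has a preimage under f.
Since gcd(22, 38) = 2, we have 22x ≡ 0 (mod 2) for all x, so f(x) ≡ 0 (mod 2).
But 1 ≢ 0 (mod 2), so 1 ∈ ℤ/38ℤ has no preimage. Thus f is not surjective.
Since f is not surjective, we find the least positive k with f(k) = f(0): this means 22k ≡ 0 (mod 38), i.e. 38 ∣ 22k. Since gcd(22, 38) = 2, dividing through by 2 this holds exactly when 19 ∣ 11k, and as gcd(11, 19) = 1, exactly when 19 ∣ k.
The smallest positive such k is 19.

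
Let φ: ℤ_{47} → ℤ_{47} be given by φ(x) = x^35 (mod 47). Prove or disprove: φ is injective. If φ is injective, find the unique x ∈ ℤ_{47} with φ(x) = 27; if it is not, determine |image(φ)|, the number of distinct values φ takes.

24

Since 47 is prime, the nonzero elements of ℤ_{47} form a cyclic group of order 46.
As gcd(35, 46) = 1, raising to the 35th power is a bijection on this group: if s^35 ≡ t^35 then (st^{−1})^35 = 1, and the only element of order dividing gcd(35, 46) = 1 is 1, so s = t.
With φ(0) = 0 this makes φ injective on all of ℤ_{47}, hence bijective (finite equal-size domain and codomain). In particular φ is injective.
Since φ is injective, we find the preimage of 27. The inverse of x ↦ x^35 on (ℤ_{47})^× is x ↦ x^25, because 35·25 = 875 = 19·46 + 1 ≡ 1 (mod 46) and x^{46} = 1 for x ≠ 0 (Fermat). So φ⁻¹(27) = 27^25 mod 47.
Repeated squaring mod 47: 27^1 ≡ 27, 27^2 ≡ 27² = 729 ≡ 24, 27^4 ≡ 24² = 576 ≡ 12, 27^8 ≡ 12² = 144 ≡ 3, 27^16 ≡ 3² = 9. Since 25 = 16 + 8 + 1, 27^25 ≡ 9·3·27: 9·3 = 27, then 27·27 = 729 ≡ 24. So 27^25 ≡ 24 (mod 47).
Hence φ⁻¹(27) = 24.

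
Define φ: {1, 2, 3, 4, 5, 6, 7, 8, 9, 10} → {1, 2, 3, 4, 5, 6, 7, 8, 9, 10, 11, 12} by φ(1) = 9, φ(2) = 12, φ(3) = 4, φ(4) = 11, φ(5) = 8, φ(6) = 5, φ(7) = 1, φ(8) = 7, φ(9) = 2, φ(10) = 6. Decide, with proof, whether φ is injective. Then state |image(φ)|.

10

The values φ(1), …, φ(10) are 9, 12, 4, 11, 8, 5, 1, 7, 2, 6 — all distinct.
So φ(x_1) = φ(x_2) only when x_1 = x_2, and φ is injective.
The image of φ is {1, 2, 4, 5, 6, 7, 8, 9, 11, 12}, which has 10 elements.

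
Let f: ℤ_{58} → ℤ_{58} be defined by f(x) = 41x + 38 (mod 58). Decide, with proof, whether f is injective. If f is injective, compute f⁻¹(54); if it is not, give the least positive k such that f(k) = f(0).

40

Recall that injectivity means: for all a, b in the domain, f(a) = f(b) implies a = b.
Suppose f(a) = f(b) in ℤ_{58}. Then 41a + 38 ≡ 41b + 38 (mod 58), hence 41(a − b) ≡ 0 (mod 58).
Since gcd(41, 58) = 1, 41 is invertible modulo 58, hence a − b ≡ 0 (mod 58), i.e. a = b.
Thus f is injective.
We now compute 41⁻¹ mod 58 explicitly. Euclid's algorithm: 58 = 1·41 + 17, 41 = 2·17 + 7, 17 = 2·7 + 3, 7 = 2·3 + 1; back-substituting gives 1 = 17·41 − 12·58, so 41⁻¹ ≡ 17 (mod 58).
Since f is injective, we find f⁻¹(54): we need 41x ≡ 54 − 38 ≡ 16 (mod 58). Using 41⁻¹ = 17: x ≡ 17·16 = 272 = 4·58 + 40, so x = 40.
Check: f(40) = 41·40 + 38 = 1678 = 28·58 + 54 ≡ 54 (mod 58).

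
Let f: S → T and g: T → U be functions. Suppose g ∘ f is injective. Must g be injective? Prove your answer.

not injective

No. Take S = {1, 2}, T = {1, 2, 3, 4}, U = {1, 2, 3, 4}, f(a) = a for each a ∈ S, and g(b) = 3 if b ∈ {3, 4} else g(b) = b.
Then g ∘ f = f is injective (S ⊂ T and f is the inclusion), but g(3) = g(4) = 3 with 3 ≠ 4, so g is not injective.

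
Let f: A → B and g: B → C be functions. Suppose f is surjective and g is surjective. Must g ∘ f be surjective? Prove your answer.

Let c ∈ C. Since g is surjective, there is b ∈ B with g(b) = c. Since f is surjective, there is a ∈ A with f(a) = b.
Then (g ∘ f)(a) = g(b) = c. Hence g ∘ f is surjective.

surjective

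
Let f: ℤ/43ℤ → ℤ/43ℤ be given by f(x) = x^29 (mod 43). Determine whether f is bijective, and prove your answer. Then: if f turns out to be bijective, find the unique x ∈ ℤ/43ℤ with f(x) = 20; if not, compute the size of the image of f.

34

Since 43 is prime, the nonzero elements of ℤ/43ℤ form a cyclic group of order 42.
As gcd(29, 42) = 1, raising to the 29th power is a bijection on this group: if x_1^29 ≡ x_2^29 then (x_1x_2^{−1})^29 = 1, and the only element of order dividing gcd(29, 42) = 1 is 1, so x_1 = x_2.
With f(0) = 0 this makes f injective on all of ℤ/43ℤ, hence bijective (finite equal-size domain and codomain). In particular f is bijective.
Since f is bijective, we find the preimage of 20. The inverse of x ↦ x^29 on (ℤ/43ℤ)^× is x ↦ x^29, because 29·29 = 841 = 20·42 + 1 ≡ 1 (mod 42) and x^{42} = 1 for x ≠ 0 (Fermat). So f⁻¹(20) = 20^29 mod 43.
Repeated squaring mod 43: 20^1 ≡ 20, 20^2 ≡ 20² = 400 ≡ 13, 20^4 ≡ 13² = 169 ≡ 40, 20^8 ≡ 40² = 1600 ≡ 9, 20^16 ≡ 9² = 81 ≡ 38. Since 29 = 16 + 8 + 4 + 1, 20^29 ≡ 38·9·40·20: 38·9 = 342 ≡ 41, then 41·40 = 1640 ≡ 6, then 6·20 = 120 ≡ 34. So 20^29 ≡ 34 (mod 43).
Hence f⁻¹(20) = 34.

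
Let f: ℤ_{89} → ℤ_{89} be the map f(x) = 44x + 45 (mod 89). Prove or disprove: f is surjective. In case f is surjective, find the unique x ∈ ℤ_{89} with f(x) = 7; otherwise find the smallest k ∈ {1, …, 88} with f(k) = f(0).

76

By definition, surjectivity means every element of the codomain has a preimage under f.
Since gcd(44, 89) = 1, 44 is invertible modulo 89. Euclid's algorithm: 89 = 2·44 + 1; back-substituting gives 1 = 87·44 − 43·89, so 44⁻¹ ≡ 87 (mod 89).
Then y ↦ 87(y − 45) is a two-sided inverse to f, so every y ∈ ℤ_{89} has a preimage.
So f is surjective.
Since f is surjective, we compute f⁻¹(7): solve 44x + 45 ≡ 7 (mod 89), i.e. 44x ≡ 51 (mod 89).
Multiplying by 44⁻¹ = 87 gives x ≡ 87·51 = 4437 = 49·89 + 76 ≡ 76 (mod 89).
Check: f(76) = 44·76 + 45 = 3389 = 38·89 + 7 ≡ 7 (mod 89).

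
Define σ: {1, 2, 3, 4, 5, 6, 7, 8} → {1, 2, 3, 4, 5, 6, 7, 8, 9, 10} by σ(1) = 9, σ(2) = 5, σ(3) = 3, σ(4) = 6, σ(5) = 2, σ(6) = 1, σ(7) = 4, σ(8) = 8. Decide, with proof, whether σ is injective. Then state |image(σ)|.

8

The values σ(1), …, σ(8) are 9, 5, 3, 6, 2, 1, 4, 8 — all distinct.
So σ(s) = σ(t) only when s = t, and σ is injective.
The image of σ is {1, 2, 3, 4, 5, 6, 8, 9}, which has 8 elements.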